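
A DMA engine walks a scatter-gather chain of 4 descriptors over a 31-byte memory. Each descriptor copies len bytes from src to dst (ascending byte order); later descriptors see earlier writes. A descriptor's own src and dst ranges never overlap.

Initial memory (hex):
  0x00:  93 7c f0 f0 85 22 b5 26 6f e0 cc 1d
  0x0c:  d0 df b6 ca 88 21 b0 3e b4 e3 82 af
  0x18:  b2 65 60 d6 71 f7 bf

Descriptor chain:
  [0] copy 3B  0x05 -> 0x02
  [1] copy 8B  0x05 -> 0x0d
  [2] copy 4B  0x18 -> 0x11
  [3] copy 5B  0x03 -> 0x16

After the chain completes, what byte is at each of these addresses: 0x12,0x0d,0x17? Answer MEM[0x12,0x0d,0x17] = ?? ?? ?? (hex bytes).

MEM[0x12,0x0d,0x17] = 65 22 26

[0] 0x05->0x02 len=3 : 22 b5 26
[1] 0x05->0x0d len=8 : 22 b5 26 6f e0 cc 1d d0
[2] 0x18->0x11 len=4 : b2 65 60 d6
[3] 0x03->0x16 len=5 : b5 26 22 b5 26
query mem[0x12]=0x65, mem[0x0d]=0x22, mem[0x17]=0x26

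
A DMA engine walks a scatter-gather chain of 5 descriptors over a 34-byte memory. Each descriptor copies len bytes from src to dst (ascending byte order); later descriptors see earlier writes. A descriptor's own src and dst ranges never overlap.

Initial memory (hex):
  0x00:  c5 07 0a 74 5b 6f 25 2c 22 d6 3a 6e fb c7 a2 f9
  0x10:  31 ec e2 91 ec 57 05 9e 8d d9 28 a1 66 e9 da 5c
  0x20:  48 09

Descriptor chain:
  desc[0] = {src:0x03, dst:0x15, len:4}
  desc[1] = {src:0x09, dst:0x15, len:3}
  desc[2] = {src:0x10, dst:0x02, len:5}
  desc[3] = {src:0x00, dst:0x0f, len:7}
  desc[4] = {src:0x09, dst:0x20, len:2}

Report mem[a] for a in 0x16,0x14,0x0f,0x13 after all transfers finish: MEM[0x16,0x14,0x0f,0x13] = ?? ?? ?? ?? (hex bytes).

  after D0: wrote 4B at 0x15 = 745b6f25
  after D1: wrote 3B at 0x15 = d63a6e
  after D2: wrote 5B at 0x02 = 31ece291ec
  after D3: wrote 7B at 0x0f = c50731ece291ec
  after D4: wrote 2B at 0x20 = d63a
query mem[0x16]=0x3a, mem[0x14]=0x91, mem[0x0f]=0xc5, mem[0x13]=0xe2

MEM[0x16,0x14,0x0f,0x13] = 3a 91 c5 e2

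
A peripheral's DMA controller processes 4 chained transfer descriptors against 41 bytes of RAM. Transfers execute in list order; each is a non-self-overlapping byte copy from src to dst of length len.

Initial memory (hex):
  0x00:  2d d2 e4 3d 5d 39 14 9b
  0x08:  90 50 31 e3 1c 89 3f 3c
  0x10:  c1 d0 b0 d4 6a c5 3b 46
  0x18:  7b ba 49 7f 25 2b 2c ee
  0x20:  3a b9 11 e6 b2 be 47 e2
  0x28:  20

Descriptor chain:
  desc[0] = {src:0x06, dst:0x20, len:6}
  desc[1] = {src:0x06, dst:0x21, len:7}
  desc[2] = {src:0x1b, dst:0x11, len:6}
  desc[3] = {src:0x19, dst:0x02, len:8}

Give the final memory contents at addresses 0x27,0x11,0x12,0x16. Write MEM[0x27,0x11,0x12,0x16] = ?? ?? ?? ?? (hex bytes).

MEM[0x27,0x11,0x12,0x16] = 1c 7f 25 14

[0] 0x06->0x20 len=6 : 14 9b 90 50 31 e3
[1] 0x06->0x21 len=7 : 14 9b 90 50 31 e3 1c
[2] 0x1b->0x11 len=6 : 7f 25 2b 2c ee 14
[3] 0x19->0x02 len=8 : ba 49 7f 25 2b 2c ee 14
query mem[0x27]=0x1c, mem[0x11]=0x7f, mem[0x12]=0x25, mem[0x16]=0x14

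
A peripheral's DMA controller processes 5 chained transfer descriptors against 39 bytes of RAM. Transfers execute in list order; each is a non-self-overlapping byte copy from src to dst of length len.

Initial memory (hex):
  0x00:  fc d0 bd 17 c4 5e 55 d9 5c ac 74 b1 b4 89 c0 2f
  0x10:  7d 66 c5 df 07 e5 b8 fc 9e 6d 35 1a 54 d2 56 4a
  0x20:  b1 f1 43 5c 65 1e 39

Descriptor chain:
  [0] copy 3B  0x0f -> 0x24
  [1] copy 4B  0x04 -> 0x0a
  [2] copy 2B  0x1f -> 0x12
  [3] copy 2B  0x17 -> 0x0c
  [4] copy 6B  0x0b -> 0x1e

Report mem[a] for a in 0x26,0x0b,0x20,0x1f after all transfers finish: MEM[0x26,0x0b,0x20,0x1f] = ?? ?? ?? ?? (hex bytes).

  after D0: wrote 3B at 0x24 = 2f7d66
  after D1: wrote 4B at 0x0a = c45e55d9
  after D2: wrote 2B at 0x12 = 4ab1
  after D3: wrote 2B at 0x0c = fc9e
  after D4: wrote 6B at 0x1e = 5efc9ec02f7d
query mem[0x26]=0x66, mem[0x0b]=0x5e, mem[0x20]=0x9e, mem[0x1f]=0xfc

MEM[0x26,0x0b,0x20,0x1f] = 66 5e 9e fc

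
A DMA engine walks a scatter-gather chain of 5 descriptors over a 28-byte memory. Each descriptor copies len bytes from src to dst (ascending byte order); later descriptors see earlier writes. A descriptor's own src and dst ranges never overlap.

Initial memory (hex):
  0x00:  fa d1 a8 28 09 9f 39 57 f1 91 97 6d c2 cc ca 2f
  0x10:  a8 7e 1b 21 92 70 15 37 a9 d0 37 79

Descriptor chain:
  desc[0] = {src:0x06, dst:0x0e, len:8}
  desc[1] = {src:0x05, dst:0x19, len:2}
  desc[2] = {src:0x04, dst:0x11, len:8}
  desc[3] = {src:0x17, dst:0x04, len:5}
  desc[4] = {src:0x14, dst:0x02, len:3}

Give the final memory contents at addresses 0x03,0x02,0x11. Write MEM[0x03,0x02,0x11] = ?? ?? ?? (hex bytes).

MEM[0x03,0x02,0x11] = f1 57 09

D0: mem[0x0e..0x15] <- [39 57 f1 91 97 6d c2 cc]
D1: mem[0x19..0x1a] <- [9f 39]
D2: mem[0x11..0x18] <- [09 9f 39 57 f1 91 97 6d]
D3: mem[0x04..0x08] <- [97 6d 9f 39 79]
D4: mem[0x02..0x04] <- [57 f1 91]
query mem[0x03]=0xf1, mem[0x02]=0x57, mem[0x11]=0x09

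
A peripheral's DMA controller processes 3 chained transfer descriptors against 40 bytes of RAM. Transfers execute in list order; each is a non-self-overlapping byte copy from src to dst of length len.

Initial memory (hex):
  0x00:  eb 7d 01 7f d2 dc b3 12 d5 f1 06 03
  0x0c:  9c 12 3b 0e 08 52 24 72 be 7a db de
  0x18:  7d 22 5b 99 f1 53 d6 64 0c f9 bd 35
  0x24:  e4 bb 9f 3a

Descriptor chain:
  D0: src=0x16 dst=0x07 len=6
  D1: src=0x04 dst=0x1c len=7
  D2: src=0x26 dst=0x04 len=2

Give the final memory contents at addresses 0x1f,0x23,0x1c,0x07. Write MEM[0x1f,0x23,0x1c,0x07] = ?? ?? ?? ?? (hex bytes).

D0: mem[0x07..0x0c] <- [db de 7d 22 5b 99]
D1: mem[0x1c..0x22] <- [d2 dc b3 db de 7d 22]
D2: mem[0x04..0x05] <- [9f 3a]
query mem[0x1f]=0xdb, mem[0x23]=0x35, mem[0x1c]=0xd2, mem[0x07]=0xdb

MEM[0x1f,0x23,0x1c,0x07] = db 35 d2 db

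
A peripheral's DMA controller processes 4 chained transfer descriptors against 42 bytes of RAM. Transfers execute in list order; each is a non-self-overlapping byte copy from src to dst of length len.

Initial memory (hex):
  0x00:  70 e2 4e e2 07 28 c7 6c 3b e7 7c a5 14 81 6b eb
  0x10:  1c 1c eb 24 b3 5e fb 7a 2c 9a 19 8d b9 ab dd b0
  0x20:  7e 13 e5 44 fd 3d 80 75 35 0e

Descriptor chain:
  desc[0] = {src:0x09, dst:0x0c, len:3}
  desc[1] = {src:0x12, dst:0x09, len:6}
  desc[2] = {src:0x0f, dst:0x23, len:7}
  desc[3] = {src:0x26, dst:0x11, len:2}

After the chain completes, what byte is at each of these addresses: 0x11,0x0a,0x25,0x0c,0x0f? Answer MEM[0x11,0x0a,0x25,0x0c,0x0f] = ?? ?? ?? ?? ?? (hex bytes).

MEM[0x11,0x0a,0x25,0x0c,0x0f] = eb 24 1c 5e eb

[0] 0x09->0x0c len=3 : e7 7c a5
[1] 0x12->0x09 len=6 : eb 24 b3 5e fb 7a
[2] 0x0f->0x23 len=7 : eb 1c 1c eb 24 b3 5e
[3] 0x26->0x11 len=2 : eb 24
query mem[0x11]=0xeb, mem[0x0a]=0x24, mem[0x25]=0x1c, mem[0x0c]=0x5e, mem[0x0f]=0xeb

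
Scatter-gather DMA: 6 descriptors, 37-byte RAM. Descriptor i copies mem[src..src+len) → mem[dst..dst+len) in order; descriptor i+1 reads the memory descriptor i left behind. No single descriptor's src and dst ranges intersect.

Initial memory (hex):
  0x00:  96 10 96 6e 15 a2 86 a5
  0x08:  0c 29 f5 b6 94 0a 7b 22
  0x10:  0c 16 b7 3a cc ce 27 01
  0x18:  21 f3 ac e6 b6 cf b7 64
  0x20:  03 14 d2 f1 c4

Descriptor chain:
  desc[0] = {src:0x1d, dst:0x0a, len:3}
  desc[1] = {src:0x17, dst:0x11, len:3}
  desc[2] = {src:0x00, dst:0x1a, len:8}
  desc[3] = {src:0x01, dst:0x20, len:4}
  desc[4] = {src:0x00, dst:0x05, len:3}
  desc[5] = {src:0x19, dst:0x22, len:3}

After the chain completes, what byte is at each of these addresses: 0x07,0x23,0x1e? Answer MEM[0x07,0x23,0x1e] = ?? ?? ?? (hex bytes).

[0] 0x1d->0x0a len=3 : cf b7 64
[1] 0x17->0x11 len=3 : 01 21 f3
[2] 0x00->0x1a len=8 : 96 10 96 6e 15 a2 86 a5
[3] 0x01->0x20 len=4 : 10 96 6e 15
[4] 0x00->0x05 len=3 : 96 10 96
[5] 0x19->0x22 len=3 : f3 96 10
query mem[0x07]=0x96, mem[0x23]=0x96, mem[0x1e]=0x15

MEM[0x07,0x23,0x1e] = 96 96 15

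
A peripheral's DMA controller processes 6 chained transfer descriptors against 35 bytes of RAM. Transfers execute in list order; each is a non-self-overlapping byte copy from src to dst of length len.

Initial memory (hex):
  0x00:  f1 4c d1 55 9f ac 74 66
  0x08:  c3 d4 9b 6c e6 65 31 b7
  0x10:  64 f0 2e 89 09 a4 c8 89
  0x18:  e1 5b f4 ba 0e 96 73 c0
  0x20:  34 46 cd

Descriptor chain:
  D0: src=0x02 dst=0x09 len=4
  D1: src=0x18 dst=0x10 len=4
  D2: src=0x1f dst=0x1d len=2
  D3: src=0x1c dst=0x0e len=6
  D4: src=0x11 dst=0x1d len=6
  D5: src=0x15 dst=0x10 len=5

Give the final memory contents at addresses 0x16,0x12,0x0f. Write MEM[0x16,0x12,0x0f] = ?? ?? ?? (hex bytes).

MEM[0x16,0x12,0x0f] = c8 89 c0

[0] 0x02->0x09 len=4 : d1 55 9f ac
[1] 0x18->0x10 len=4 : e1 5b f4 ba
[2] 0x1f->0x1d len=2 : c0 34
[3] 0x1c->0x0e len=6 : 0e c0 34 c0 34 46
[4] 0x11->0x1d len=6 : c0 34 46 09 a4 c8
[5] 0x15->0x10 len=5 : a4 c8 89 e1 5b
query mem[0x16]=0xc8, mem[0x12]=0x89, mem[0x0f]=0xc0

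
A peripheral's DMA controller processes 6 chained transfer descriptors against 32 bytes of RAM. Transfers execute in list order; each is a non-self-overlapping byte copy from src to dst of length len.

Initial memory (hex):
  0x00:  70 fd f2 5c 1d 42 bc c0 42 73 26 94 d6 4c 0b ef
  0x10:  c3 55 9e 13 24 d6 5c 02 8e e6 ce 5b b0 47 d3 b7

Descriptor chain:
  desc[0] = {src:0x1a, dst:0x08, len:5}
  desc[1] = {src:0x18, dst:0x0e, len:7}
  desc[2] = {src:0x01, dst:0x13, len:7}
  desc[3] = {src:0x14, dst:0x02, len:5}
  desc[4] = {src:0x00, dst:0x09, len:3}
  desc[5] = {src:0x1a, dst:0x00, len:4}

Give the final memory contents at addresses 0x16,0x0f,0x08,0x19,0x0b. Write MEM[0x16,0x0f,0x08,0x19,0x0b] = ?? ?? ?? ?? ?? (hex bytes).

[0] 0x1a->0x08 len=5 : ce 5b b0 47 d3
[1] 0x18->0x0e len=7 : 8e e6 ce 5b b0 47 d3
[2] 0x01->0x13 len=7 : fd f2 5c 1d 42 bc c0
[3] 0x14->0x02 len=5 : f2 5c 1d 42 bc
[4] 0x00->0x09 len=3 : 70 fd f2
[5] 0x1a->0x00 len=4 : ce 5b b0 47
query mem[0x16]=0x1d, mem[0x0f]=0xe6, mem[0x08]=0xce, mem[0x19]=0xc0, mem[0x0b]=0xf2

MEM[0x16,0x0f,0x08,0x19,0x0b] = 1d e6 ce c0 f2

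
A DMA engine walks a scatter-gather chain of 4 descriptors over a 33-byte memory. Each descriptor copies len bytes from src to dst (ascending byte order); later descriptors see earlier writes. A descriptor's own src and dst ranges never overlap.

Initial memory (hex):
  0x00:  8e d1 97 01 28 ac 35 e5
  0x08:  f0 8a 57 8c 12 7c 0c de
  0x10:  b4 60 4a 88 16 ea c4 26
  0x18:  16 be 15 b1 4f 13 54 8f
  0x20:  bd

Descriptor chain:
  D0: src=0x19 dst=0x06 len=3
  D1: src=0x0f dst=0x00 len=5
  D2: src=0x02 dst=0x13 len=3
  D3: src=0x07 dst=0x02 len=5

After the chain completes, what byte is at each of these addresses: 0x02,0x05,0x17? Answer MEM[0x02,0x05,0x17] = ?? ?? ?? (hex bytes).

MEM[0x02,0x05,0x17] = 15 57 26

#0 dst[0x06+3] := {0xbe,0x15,0xb1}
#1 dst[0x00+5] := {0xde,0xb4,0x60,0x4a,0x88}
#2 dst[0x13+3] := {0x60,0x4a,0x88}
#3 dst[0x02+5] := {0x15,0xb1,0x8a,0x57,0x8c}
query mem[0x02]=0x15, mem[0x05]=0x57, mem[0x17]=0x26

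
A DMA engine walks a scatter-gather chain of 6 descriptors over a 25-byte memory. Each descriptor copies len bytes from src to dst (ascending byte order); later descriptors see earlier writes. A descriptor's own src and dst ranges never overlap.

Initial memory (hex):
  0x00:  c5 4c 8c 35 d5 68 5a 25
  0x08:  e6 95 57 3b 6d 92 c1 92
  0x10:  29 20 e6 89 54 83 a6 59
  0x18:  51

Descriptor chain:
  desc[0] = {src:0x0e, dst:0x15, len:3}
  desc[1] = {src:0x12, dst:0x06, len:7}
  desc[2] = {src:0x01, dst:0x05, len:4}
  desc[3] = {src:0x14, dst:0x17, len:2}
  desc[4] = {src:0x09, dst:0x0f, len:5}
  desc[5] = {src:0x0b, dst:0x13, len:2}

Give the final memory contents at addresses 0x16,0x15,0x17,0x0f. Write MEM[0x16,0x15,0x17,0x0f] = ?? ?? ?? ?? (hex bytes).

  after D0: wrote 3B at 0x15 = c19229
  after D1: wrote 7B at 0x06 = e68954c1922951
  after D2: wrote 4B at 0x05 = 4c8c35d5
  after D3: wrote 2B at 0x17 = 54c1
  after D4: wrote 5B at 0x0f = c192295192
  after D5: wrote 2B at 0x13 = 2951
query mem[0x16]=0x92, mem[0x15]=0xc1, mem[0x17]=0x54, mem[0x0f]=0xc1

MEM[0x16,0x15,0x17,0x0f] = 92 c1 54 c1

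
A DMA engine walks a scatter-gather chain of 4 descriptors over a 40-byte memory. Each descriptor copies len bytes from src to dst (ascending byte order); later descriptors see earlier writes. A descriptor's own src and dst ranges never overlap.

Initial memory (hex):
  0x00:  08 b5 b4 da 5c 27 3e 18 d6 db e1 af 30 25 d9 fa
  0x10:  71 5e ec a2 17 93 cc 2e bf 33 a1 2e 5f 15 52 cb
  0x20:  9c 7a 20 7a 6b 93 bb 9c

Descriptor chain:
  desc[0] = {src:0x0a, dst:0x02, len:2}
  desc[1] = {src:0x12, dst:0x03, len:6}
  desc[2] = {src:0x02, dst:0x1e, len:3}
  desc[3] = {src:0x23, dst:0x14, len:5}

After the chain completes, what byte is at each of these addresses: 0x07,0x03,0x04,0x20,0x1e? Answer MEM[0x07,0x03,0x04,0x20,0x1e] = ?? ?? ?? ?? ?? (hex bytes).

MEM[0x07,0x03,0x04,0x20,0x1e] = cc ec a2 a2 e1

D0: mem[0x02..0x03] <- [e1 af]
D1: mem[0x03..0x08] <- [ec a2 17 93 cc 2e]
D2: mem[0x1e..0x20] <- [e1 ec a2]
D3: mem[0x14..0x18] <- [7a 6b 93 bb 9c]
query mem[0x07]=0xcc, mem[0x03]=0xec, mem[0x04]=0xa2, mem[0x20]=0xa2, mem[0x1e]=0xe1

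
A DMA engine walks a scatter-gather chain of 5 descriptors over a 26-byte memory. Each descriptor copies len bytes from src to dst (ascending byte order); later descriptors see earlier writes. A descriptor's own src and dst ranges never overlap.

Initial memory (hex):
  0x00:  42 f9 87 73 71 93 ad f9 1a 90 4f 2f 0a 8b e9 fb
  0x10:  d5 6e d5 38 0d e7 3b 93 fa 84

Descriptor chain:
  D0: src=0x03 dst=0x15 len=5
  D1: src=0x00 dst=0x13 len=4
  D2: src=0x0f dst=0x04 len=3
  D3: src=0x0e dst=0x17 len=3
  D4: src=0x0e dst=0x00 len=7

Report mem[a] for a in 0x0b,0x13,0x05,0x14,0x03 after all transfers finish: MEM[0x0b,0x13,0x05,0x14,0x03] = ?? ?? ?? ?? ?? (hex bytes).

MEM[0x0b,0x13,0x05,0x14,0x03] = 2f 42 42 f9 6e

[0] 0x03->0x15 len=5 : 73 71 93 ad f9
[1] 0x00->0x13 len=4 : 42 f9 87 73
[2] 0x0f->0x04 len=3 : fb d5 6e
[3] 0x0e->0x17 len=3 : e9 fb d5
[4] 0x0e->0x00 len=7 : e9 fb d5 6e d5 42 f9
query mem[0x0b]=0x2f, mem[0x13]=0x42, mem[0x05]=0x42, mem[0x14]=0xf9, mem[0x03]=0x6e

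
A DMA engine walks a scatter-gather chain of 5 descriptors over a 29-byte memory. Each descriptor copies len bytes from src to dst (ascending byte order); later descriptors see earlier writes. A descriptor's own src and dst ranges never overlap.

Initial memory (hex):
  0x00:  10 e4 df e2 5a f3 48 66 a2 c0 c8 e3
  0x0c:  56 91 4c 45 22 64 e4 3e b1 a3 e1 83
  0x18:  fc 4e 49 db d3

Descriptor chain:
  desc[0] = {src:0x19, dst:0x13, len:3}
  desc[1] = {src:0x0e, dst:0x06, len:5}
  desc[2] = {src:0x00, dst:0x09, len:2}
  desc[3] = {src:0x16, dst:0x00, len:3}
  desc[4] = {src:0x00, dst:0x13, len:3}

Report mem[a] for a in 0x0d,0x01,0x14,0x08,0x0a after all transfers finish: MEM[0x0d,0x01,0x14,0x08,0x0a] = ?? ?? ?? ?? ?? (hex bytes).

MEM[0x0d,0x01,0x14,0x08,0x0a] = 91 83 83 22 e4

  after D0: wrote 3B at 0x13 = 4e49db
  after D1: wrote 5B at 0x06 = 4c452264e4
  after D2: wrote 2B at 0x09 = 10e4
  after D3: wrote 3B at 0x00 = e183fc
  after D4: wrote 3B at 0x13 = e183fc
query mem[0x0d]=0x91, mem[0x01]=0x83, mem[0x14]=0x83, mem[0x08]=0x22, mem[0x0a]=0xe4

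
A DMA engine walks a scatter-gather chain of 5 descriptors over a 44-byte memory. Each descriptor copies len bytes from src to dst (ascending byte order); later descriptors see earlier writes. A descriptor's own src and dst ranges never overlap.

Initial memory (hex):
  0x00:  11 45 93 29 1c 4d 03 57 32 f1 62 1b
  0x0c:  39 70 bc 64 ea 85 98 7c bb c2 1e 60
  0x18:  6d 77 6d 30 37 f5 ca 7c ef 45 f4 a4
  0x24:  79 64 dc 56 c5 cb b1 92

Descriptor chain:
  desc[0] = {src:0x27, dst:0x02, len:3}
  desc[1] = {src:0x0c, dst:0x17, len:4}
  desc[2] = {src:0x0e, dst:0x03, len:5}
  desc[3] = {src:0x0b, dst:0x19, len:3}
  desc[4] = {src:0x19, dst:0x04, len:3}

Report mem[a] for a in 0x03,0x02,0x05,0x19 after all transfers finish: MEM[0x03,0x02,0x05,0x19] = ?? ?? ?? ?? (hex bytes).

  after D0: wrote 3B at 0x02 = 56c5cb
  after D1: wrote 4B at 0x17 = 3970bc64
  after D2: wrote 5B at 0x03 = bc64ea8598
  after D3: wrote 3B at 0x19 = 1b3970
  after D4: wrote 3B at 0x04 = 1b3970
query mem[0x03]=0xbc, mem[0x02]=0x56, mem[0x05]=0x39, mem[0x19]=0x1b

MEM[0x03,0x02,0x05,0x19] = bc 56 39 1b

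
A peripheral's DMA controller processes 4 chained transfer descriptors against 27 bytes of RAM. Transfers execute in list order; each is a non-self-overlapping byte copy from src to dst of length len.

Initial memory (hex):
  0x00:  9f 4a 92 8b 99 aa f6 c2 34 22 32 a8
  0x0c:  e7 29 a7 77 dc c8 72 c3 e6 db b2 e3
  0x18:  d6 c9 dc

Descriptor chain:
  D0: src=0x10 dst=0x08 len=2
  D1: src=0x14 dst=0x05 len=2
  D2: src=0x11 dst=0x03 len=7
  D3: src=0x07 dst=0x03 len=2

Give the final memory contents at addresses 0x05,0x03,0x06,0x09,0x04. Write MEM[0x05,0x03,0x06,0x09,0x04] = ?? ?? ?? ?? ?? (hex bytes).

MEM[0x05,0x03,0x06,0x09,0x04] = c3 db e6 e3 b2

[0] 0x10->0x08 len=2 : dc c8
[1] 0x14->0x05 len=2 : e6 db
[2] 0x11->0x03 len=7 : c8 72 c3 e6 db b2 e3
[3] 0x07->0x03 len=2 : db b2
query mem[0x05]=0xc3, mem[0x03]=0xdb, mem[0x06]=0xe6, mem[0x09]=0xe3, mem[0x04]=0xb2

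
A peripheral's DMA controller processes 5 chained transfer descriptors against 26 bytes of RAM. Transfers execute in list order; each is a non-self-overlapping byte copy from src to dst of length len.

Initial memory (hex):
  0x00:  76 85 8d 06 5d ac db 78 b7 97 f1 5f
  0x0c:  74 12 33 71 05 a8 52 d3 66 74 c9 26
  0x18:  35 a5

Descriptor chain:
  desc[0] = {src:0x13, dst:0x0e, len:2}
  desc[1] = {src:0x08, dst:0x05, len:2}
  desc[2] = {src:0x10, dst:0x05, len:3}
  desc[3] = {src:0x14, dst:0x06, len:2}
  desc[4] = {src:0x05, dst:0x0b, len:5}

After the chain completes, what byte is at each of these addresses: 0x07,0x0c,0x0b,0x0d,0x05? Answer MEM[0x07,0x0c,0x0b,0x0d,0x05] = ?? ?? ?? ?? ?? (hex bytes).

MEM[0x07,0x0c,0x0b,0x0d,0x05] = 74 66 05 74 05

[0] 0x13->0x0e len=2 : d3 66
[1] 0x08->0x05 len=2 : b7 97
[2] 0x10->0x05 len=3 : 05 a8 52
[3] 0x14->0x06 len=2 : 66 74
[4] 0x05->0x0b len=5 : 05 66 74 b7 97
query mem[0x07]=0x74, mem[0x0c]=0x66, mem[0x0b]=0x05, mem[0x0d]=0x74, mem[0x05]=0x05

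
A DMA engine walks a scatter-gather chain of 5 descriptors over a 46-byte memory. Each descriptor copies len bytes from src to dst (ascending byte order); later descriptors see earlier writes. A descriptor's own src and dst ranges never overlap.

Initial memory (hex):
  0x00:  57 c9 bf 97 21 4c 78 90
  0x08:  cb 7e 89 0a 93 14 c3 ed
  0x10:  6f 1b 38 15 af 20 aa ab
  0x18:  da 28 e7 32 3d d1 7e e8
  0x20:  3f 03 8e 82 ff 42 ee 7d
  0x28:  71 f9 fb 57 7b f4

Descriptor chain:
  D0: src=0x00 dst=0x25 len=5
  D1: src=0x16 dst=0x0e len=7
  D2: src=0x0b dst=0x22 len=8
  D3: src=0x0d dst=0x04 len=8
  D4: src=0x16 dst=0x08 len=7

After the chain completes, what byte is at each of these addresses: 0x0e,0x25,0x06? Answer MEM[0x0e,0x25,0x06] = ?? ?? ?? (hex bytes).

[0] 0x00->0x25 len=5 : 57 c9 bf 97 21
[1] 0x16->0x0e len=7 : aa ab da 28 e7 32 3d
[2] 0x0b->0x22 len=8 : 0a 93 14 aa ab da 28 e7
[3] 0x0d->0x04 len=8 : 14 aa ab da 28 e7 32 3d
[4] 0x16->0x08 len=7 : aa ab da 28 e7 32 3d
query mem[0x0e]=0x3d, mem[0x25]=0xaa, mem[0x06]=0xab

MEM[0x0e,0x25,0x06] = 3d aa ab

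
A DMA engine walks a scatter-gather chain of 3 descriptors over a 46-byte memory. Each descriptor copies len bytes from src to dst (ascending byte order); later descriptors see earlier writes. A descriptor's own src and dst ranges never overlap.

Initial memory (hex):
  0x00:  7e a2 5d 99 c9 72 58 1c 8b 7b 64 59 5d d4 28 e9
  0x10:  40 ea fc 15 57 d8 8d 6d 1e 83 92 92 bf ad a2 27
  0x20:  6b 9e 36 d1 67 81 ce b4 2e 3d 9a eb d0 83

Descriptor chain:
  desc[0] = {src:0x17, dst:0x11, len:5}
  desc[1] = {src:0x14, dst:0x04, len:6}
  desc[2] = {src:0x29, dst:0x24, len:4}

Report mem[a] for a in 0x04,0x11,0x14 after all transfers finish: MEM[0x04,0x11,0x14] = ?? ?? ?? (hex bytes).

[0] 0x17->0x11 len=5 : 6d 1e 83 92 92
[1] 0x14->0x04 len=6 : 92 92 8d 6d 1e 83
[2] 0x29->0x24 len=4 : 3d 9a eb d0
query mem[0x04]=0x92, mem[0x11]=0x6d, mem[0x14]=0x92

MEM[0x04,0x11,0x14] = 92 6d 92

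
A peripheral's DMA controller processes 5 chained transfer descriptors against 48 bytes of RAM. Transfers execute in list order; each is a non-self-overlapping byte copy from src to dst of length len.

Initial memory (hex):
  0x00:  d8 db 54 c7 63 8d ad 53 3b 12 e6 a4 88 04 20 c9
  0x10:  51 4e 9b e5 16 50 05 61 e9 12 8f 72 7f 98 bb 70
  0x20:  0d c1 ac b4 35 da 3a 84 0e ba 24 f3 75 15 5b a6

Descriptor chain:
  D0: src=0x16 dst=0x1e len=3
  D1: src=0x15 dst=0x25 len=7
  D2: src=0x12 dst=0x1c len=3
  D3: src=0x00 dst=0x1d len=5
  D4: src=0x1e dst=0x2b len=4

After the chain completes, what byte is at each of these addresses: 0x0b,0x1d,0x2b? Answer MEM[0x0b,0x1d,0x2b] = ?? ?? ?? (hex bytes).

D0: mem[0x1e..0x20] <- [05 61 e9]
D1: mem[0x25..0x2b] <- [50 05 61 e9 12 8f 72]
D2: mem[0x1c..0x1e] <- [9b e5 16]
D3: mem[0x1d..0x21] <- [d8 db 54 c7 63]
D4: mem[0x2b..0x2e] <- [db 54 c7 63]
query mem[0x0b]=0xa4, mem[0x1d]=0xd8, mem[0x2b]=0xdb

MEM[0x0b,0x1d,0x2b] = a4 d8 db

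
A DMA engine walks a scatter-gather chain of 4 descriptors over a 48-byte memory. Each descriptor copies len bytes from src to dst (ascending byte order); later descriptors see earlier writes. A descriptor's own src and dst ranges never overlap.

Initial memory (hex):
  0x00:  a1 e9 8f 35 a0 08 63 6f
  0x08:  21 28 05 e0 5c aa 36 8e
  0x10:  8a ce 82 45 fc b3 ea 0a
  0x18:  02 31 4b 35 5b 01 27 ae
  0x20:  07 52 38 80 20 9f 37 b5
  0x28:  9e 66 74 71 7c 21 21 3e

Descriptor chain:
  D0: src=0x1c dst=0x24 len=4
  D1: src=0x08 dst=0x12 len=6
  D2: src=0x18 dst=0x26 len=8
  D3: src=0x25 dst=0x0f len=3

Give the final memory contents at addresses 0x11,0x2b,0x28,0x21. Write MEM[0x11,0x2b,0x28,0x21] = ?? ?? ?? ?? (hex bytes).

MEM[0x11,0x2b,0x28,0x21] = 31 01 4b 52

D0: mem[0x24..0x27] <- [5b 01 27 ae]
D1: mem[0x12..0x17] <- [21 28 05 e0 5c aa]
D2: mem[0x26..0x2d] <- [02 31 4b 35 5b 01 27 ae]
D3: mem[0x0f..0x11] <- [01 02 31]
query mem[0x11]=0x31, mem[0x2b]=0x01, mem[0x28]=0x4b, mem[0x21]=0x52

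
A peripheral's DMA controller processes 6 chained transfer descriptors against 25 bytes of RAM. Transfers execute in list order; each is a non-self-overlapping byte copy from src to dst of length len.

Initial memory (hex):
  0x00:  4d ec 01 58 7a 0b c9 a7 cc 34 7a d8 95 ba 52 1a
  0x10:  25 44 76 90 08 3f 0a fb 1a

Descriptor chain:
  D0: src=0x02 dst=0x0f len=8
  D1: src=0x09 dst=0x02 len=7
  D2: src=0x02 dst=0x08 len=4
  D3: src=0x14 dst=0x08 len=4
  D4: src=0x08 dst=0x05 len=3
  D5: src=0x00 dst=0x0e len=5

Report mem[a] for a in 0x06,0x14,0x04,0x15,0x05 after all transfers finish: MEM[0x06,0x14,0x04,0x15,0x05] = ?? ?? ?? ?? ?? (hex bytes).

MEM[0x06,0x14,0x04,0x15,0x05] = cc a7 d8 cc a7

  after D0: wrote 8B at 0x0f = 01587a0bc9a7cc34
  after D1: wrote 7B at 0x02 = 347ad895ba5201
  after D2: wrote 4B at 0x08 = 347ad895
  after D3: wrote 4B at 0x08 = a7cc34fb
  after D4: wrote 3B at 0x05 = a7cc34
  after D5: wrote 5B at 0x0e = 4dec347ad8
query mem[0x06]=0xcc, mem[0x14]=0xa7, mem[0x04]=0xd8, mem[0x15]=0xcc, mem[0x05]=0xa7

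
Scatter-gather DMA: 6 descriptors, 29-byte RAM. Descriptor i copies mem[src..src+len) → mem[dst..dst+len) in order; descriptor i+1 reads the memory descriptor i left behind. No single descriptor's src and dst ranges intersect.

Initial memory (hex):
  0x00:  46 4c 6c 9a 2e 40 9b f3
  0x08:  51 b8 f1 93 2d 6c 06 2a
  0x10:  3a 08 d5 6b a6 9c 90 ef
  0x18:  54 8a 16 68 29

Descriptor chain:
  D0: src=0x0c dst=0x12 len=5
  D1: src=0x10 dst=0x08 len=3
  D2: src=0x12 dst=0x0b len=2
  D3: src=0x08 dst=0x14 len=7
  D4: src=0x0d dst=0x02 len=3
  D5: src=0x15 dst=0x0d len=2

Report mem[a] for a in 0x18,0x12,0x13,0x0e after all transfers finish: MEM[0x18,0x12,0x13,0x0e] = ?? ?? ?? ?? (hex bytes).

MEM[0x18,0x12,0x13,0x0e] = 6c 2d 6c 2d

[0] 0x0c->0x12 len=5 : 2d 6c 06 2a 3a
[1] 0x10->0x08 len=3 : 3a 08 2d
[2] 0x12->0x0b len=2 : 2d 6c
[3] 0x08->0x14 len=7 : 3a 08 2d 2d 6c 6c 06
[4] 0x0d->0x02 len=3 : 6c 06 2a
[5] 0x15->0x0d len=2 : 08 2d
query mem[0x18]=0x6c, mem[0x12]=0x2d, mem[0x13]=0x6c, mem[0x0e]=0x2d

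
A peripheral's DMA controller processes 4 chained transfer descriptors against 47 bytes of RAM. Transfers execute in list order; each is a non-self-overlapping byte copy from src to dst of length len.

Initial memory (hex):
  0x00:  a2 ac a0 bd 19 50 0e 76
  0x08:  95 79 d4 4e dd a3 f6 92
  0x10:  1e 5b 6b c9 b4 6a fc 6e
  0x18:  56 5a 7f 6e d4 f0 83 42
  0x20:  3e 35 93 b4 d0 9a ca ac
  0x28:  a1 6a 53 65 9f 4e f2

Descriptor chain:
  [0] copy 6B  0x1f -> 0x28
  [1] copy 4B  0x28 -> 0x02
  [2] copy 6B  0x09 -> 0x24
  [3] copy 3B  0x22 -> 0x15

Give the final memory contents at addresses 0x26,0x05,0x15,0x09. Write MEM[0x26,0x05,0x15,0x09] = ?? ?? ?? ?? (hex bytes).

MEM[0x26,0x05,0x15,0x09] = 4e 93 93 79

  after D0: wrote 6B at 0x28 = 423e3593b4d0
  after D1: wrote 4B at 0x02 = 423e3593
  after D2: wrote 6B at 0x24 = 79d44edda3f6
  after D3: wrote 3B at 0x15 = 93b479
query mem[0x26]=0x4e, mem[0x05]=0x93, mem[0x15]=0x93, mem[0x09]=0x79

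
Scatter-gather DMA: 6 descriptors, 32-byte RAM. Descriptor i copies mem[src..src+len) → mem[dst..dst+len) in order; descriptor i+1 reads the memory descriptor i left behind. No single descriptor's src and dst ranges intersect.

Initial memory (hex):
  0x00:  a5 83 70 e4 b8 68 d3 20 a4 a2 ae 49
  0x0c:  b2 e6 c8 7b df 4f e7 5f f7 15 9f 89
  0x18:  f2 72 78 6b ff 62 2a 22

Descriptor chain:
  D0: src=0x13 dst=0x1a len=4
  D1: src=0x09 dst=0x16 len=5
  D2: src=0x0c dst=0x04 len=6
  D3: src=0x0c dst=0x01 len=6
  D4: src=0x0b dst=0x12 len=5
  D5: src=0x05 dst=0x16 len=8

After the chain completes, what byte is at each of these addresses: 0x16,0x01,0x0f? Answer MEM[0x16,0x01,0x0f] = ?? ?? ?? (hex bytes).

MEM[0x16,0x01,0x0f] = df b2 7b

#0 dst[0x1a+4] := {0x5f,0xf7,0x15,0x9f}
#1 dst[0x16+5] := {0xa2,0xae,0x49,0xb2,0xe6}
#2 dst[0x04+6] := {0xb2,0xe6,0xc8,0x7b,0xdf,0x4f}
#3 dst[0x01+6] := {0xb2,0xe6,0xc8,0x7b,0xdf,0x4f}
#4 dst[0x12+5] := {0x49,0xb2,0xe6,0xc8,0x7b}
#5 dst[0x16+8] := {0xdf,0x4f,0x7b,0xdf,0x4f,0xae,0x49,0xb2}
query mem[0x16]=0xdf, mem[0x01]=0xb2, mem[0x0f]=0x7b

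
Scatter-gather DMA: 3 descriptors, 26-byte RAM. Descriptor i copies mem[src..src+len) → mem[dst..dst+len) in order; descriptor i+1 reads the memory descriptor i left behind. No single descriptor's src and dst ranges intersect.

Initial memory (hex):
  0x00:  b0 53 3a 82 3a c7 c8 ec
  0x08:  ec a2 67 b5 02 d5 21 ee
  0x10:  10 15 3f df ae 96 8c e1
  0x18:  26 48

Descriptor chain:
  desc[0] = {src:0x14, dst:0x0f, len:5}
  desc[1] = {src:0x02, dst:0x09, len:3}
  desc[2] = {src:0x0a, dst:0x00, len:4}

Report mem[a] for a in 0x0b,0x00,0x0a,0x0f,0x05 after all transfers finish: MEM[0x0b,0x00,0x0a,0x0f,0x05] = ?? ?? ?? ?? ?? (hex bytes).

MEM[0x0b,0x00,0x0a,0x0f,0x05] = 3a 82 82 ae c7

[0] 0x14->0x0f len=5 : ae 96 8c e1 26
[1] 0x02->0x09 len=3 : 3a 82 3a
[2] 0x0a->0x00 len=4 : 82 3a 02 d5
query mem[0x0b]=0x3a, mem[0x00]=0x82, mem[0x0a]=0x82, mem[0x0f]=0xae, mem[0x05]=0xc7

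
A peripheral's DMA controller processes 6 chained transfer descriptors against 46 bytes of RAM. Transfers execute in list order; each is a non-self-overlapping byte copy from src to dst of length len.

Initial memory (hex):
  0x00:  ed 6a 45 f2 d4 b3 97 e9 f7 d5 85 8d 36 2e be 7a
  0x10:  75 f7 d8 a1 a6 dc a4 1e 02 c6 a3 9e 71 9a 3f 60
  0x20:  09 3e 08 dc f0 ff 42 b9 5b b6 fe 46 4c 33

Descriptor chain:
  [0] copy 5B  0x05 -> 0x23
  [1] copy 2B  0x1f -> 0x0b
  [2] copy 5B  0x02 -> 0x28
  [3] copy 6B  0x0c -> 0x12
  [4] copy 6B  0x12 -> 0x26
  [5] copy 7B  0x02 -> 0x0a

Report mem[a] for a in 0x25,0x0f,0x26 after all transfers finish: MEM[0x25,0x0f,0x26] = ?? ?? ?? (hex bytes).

MEM[0x25,0x0f,0x26] = e9 e9 09

D0: mem[0x23..0x27] <- [b3 97 e9 f7 d5]
D1: mem[0x0b..0x0c] <- [60 09]
D2: mem[0x28..0x2c] <- [45 f2 d4 b3 97]
D3: mem[0x12..0x17] <- [09 2e be 7a 75 f7]
D4: mem[0x26..0x2b] <- [09 2e be 7a 75 f7]
D5: mem[0x0a..0x10] <- [45 f2 d4 b3 97 e9 f7]
query mem[0x25]=0xe9, mem[0x0f]=0xe9, mem[0x26]=0x09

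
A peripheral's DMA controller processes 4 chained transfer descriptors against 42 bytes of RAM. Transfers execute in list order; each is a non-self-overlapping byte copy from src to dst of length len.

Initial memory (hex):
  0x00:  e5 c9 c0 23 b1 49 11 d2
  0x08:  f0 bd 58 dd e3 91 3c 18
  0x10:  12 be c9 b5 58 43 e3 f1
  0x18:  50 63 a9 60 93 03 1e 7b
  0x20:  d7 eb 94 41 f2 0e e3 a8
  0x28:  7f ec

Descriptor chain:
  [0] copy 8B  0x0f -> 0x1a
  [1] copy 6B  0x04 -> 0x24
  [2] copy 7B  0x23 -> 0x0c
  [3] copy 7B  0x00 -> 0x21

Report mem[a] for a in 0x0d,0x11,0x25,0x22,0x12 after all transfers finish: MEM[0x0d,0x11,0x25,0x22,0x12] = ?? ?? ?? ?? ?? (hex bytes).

D0: mem[0x1a..0x21] <- [18 12 be c9 b5 58 43 e3]
D1: mem[0x24..0x29] <- [b1 49 11 d2 f0 bd]
D2: mem[0x0c..0x12] <- [41 b1 49 11 d2 f0 bd]
D3: mem[0x21..0x27] <- [e5 c9 c0 23 b1 49 11]
query mem[0x0d]=0xb1, mem[0x11]=0xf0, mem[0x25]=0xb1, mem[0x22]=0xc9, mem[0x12]=0xbd

MEM[0x0d,0x11,0x25,0x22,0x12] = b1 f0 b1 c9 bd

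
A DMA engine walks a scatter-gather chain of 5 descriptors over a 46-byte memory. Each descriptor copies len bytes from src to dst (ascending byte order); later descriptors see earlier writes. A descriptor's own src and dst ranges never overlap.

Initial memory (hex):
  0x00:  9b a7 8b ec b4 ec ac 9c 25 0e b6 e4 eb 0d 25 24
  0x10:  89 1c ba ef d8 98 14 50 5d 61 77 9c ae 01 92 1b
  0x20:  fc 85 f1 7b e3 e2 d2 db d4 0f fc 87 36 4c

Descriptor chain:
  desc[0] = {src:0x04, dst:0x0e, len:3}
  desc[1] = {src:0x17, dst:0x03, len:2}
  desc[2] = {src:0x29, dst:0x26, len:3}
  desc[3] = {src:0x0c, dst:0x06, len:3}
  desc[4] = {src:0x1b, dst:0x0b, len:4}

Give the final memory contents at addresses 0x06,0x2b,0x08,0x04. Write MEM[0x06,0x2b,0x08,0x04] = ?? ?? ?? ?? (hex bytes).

#0 dst[0x0e+3] := {0xb4,0xec,0xac}
#1 dst[0x03+2] := {0x50,0x5d}
#2 dst[0x26+3] := {0x0f,0xfc,0x87}
#3 dst[0x06+3] := {0xeb,0x0d,0xb4}
#4 dst[0x0b+4] := {0x9c,0xae,0x01,0x92}
query mem[0x06]=0xeb, mem[0x2b]=0x87, mem[0x08]=0xb4, mem[0x04]=0x5d

MEM[0x06,0x2b,0x08,0x04] = eb 87 b4 5d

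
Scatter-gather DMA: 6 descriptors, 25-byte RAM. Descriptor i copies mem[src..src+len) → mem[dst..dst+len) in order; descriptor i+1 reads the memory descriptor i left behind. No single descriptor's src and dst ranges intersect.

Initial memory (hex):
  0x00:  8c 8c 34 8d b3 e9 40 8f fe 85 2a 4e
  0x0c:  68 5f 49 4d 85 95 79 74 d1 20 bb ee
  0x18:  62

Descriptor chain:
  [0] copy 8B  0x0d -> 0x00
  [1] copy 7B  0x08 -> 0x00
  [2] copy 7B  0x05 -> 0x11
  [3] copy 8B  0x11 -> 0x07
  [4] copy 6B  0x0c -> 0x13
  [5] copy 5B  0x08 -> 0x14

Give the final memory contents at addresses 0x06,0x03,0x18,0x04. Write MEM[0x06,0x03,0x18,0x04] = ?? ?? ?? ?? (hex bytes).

MEM[0x06,0x03,0x18,0x04] = 49 4e 2a 68

  after D0: wrote 8B at 0x00 = 5f494d85957974d1
  after D1: wrote 7B at 0x00 = fe852a4e685f49
  after D2: wrote 7B at 0x11 = 5f49d1fe852a4e
  after D3: wrote 8B at 0x07 = 5f49d1fe852a4e62
  after D4: wrote 6B at 0x13 = 2a4e624d855f
  after D5: wrote 5B at 0x14 = 49d1fe852a
query mem[0x06]=0x49, mem[0x03]=0x4e, mem[0x18]=0x2a, mem[0x04]=0x68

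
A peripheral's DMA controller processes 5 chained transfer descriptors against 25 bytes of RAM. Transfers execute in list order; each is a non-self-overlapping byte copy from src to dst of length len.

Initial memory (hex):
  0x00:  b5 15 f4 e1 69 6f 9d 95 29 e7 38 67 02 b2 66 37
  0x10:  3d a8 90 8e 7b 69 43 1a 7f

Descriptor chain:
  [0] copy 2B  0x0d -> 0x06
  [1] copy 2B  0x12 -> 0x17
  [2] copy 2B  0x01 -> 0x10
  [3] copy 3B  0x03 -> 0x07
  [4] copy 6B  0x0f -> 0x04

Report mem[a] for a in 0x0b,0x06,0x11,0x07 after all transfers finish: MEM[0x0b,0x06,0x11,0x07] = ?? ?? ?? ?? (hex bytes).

MEM[0x0b,0x06,0x11,0x07] = 67 f4 f4 90

#0 dst[0x06+2] := {0xb2,0x66}
#1 dst[0x17+2] := {0x90,0x8e}
#2 dst[0x10+2] := {0x15,0xf4}
#3 dst[0x07+3] := {0xe1,0x69,0x6f}
#4 dst[0x04+6] := {0x37,0x15,0xf4,0x90,0x8e,0x7b}
query mem[0x0b]=0x67, mem[0x06]=0xf4, mem[0x11]=0xf4, mem[0x07]=0x90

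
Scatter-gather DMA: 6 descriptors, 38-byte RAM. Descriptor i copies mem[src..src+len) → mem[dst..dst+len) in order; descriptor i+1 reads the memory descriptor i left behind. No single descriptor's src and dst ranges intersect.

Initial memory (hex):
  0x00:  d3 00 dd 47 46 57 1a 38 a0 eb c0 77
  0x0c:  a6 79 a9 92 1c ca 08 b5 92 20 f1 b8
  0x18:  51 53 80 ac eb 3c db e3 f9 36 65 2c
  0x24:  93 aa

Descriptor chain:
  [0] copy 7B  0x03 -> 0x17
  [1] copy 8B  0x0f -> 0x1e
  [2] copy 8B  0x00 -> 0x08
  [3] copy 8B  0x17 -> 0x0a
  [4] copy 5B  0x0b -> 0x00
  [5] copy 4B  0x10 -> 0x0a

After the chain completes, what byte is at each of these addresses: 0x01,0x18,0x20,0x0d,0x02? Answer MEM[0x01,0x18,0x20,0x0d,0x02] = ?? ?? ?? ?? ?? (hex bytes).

MEM[0x01,0x18,0x20,0x0d,0x02] = 57 46 ca b5 1a

#0 dst[0x17+7] := {0x47,0x46,0x57,0x1a,0x38,0xa0,0xeb}
#1 dst[0x1e+8] := {0x92,0x1c,0xca,0x08,0xb5,0x92,0x20,0xf1}
#2 dst[0x08+8] := {0xd3,0x00,0xdd,0x47,0x46,0x57,0x1a,0x38}
#3 dst[0x0a+8] := {0x47,0x46,0x57,0x1a,0x38,0xa0,0xeb,0x92}
#4 dst[0x00+5] := {0x46,0x57,0x1a,0x38,0xa0}
#5 dst[0x0a+4] := {0xeb,0x92,0x08,0xb5}
query mem[0x01]=0x57, mem[0x18]=0x46, mem[0x20]=0xca, mem[0x0d]=0xb5, mem[0x02]=0x1a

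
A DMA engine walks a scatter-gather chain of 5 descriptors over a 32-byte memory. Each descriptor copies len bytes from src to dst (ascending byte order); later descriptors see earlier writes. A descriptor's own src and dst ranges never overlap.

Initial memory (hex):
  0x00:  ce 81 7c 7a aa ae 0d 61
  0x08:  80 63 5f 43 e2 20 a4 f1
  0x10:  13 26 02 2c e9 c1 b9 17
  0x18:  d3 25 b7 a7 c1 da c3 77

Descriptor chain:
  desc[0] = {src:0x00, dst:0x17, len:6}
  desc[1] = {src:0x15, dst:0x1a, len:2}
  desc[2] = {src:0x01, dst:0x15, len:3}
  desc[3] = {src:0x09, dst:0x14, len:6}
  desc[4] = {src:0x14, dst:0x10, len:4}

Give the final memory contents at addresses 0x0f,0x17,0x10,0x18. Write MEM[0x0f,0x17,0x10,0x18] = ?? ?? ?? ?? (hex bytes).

MEM[0x0f,0x17,0x10,0x18] = f1 e2 63 20

#0 dst[0x17+6] := {0xce,0x81,0x7c,0x7a,0xaa,0xae}
#1 dst[0x1a+2] := {0xc1,0xb9}
#2 dst[0x15+3] := {0x81,0x7c,0x7a}
#3 dst[0x14+6] := {0x63,0x5f,0x43,0xe2,0x20,0xa4}
#4 dst[0x10+4] := {0x63,0x5f,0x43,0xe2}
query mem[0x0f]=0xf1, mem[0x17]=0xe2, mem[0x10]=0x63, mem[0x18]=0x20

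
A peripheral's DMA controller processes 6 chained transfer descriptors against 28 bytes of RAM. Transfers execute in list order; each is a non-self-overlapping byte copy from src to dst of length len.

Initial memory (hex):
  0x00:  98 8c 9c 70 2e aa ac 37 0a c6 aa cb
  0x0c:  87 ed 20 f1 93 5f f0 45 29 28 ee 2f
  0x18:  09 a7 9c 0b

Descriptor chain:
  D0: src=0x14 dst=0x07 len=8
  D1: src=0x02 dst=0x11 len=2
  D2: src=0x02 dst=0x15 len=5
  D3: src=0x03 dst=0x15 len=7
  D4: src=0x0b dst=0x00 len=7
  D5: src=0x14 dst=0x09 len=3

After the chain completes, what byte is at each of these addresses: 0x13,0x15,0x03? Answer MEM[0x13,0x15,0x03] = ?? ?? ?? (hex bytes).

MEM[0x13,0x15,0x03] = 45 70 0b

D0: mem[0x07..0x0e] <- [29 28 ee 2f 09 a7 9c 0b]
D1: mem[0x11..0x12] <- [9c 70]
D2: mem[0x15..0x19] <- [9c 70 2e aa ac]
D3: mem[0x15..0x1b] <- [70 2e aa ac 29 28 ee]
D4: mem[0x00..0x06] <- [09 a7 9c 0b f1 93 9c]
D5: mem[0x09..0x0b] <- [29 70 2e]
query mem[0x13]=0x45, mem[0x15]=0x70, mem[0x03]=0x0b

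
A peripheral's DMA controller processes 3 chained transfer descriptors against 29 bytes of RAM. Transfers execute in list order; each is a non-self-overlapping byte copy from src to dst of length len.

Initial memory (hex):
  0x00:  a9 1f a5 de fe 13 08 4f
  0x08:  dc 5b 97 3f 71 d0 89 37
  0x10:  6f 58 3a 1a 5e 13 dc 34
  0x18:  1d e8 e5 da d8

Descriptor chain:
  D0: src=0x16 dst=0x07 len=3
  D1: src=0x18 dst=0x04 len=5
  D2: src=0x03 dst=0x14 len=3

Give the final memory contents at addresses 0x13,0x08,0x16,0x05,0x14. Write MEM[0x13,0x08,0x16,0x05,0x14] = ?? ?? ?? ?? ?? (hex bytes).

[0] 0x16->0x07 len=3 : dc 34 1d
[1] 0x18->0x04 len=5 : 1d e8 e5 da d8
[2] 0x03->0x14 len=3 : de 1d e8
query mem[0x13]=0x1a, mem[0x08]=0xd8, mem[0x16]=0xe8, mem[0x05]=0xe8, mem[0x14]=0xde

MEM[0x13,0x08,0x16,0x05,0x14] = 1a d8 e8 e8 de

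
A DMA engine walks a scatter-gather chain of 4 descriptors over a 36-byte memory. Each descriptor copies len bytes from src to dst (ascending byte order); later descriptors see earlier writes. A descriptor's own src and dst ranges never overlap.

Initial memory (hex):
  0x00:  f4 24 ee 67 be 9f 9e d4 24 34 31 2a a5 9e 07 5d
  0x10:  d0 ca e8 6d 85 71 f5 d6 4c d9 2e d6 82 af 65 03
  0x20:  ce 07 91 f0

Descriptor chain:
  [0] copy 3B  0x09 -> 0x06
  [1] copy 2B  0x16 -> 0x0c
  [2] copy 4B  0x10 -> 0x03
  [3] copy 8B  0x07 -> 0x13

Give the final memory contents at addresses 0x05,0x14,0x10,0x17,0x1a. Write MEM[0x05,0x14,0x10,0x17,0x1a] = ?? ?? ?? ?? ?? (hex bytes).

MEM[0x05,0x14,0x10,0x17,0x1a] = e8 2a d0 2a 07

D0: mem[0x06..0x08] <- [34 31 2a]
D1: mem[0x0c..0x0d] <- [f5 d6]
D2: mem[0x03..0x06] <- [d0 ca e8 6d]
D3: mem[0x13..0x1a] <- [31 2a 34 31 2a f5 d6 07]
query mem[0x05]=0xe8, mem[0x14]=0x2a, mem[0x10]=0xd0, mem[0x17]=0x2a, mem[0x1a]=0x07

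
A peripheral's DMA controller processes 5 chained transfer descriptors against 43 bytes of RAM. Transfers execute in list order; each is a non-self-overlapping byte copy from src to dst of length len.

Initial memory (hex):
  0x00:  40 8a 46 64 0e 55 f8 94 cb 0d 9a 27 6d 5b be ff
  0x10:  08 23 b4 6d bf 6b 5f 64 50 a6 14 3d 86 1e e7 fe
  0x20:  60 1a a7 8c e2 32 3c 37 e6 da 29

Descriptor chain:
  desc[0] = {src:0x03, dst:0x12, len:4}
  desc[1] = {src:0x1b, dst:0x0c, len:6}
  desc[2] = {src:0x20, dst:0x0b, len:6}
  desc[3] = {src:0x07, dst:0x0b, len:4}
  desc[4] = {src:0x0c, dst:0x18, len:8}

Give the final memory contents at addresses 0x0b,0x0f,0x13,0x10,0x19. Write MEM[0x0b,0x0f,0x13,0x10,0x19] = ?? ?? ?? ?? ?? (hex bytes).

MEM[0x0b,0x0f,0x13,0x10,0x19] = 94 e2 0e 32 0d

[0] 0x03->0x12 len=4 : 64 0e 55 f8
[1] 0x1b->0x0c len=6 : 3d 86 1e e7 fe 60
[2] 0x20->0x0b len=6 : 60 1a a7 8c e2 32
[3] 0x07->0x0b len=4 : 94 cb 0d 9a
[4] 0x0c->0x18 len=8 : cb 0d 9a e2 32 60 64 0e
query mem[0x0b]=0x94, mem[0x0f]=0xe2, mem[0x13]=0x0e, mem[0x10]=0x32, mem[0x19]=0x0d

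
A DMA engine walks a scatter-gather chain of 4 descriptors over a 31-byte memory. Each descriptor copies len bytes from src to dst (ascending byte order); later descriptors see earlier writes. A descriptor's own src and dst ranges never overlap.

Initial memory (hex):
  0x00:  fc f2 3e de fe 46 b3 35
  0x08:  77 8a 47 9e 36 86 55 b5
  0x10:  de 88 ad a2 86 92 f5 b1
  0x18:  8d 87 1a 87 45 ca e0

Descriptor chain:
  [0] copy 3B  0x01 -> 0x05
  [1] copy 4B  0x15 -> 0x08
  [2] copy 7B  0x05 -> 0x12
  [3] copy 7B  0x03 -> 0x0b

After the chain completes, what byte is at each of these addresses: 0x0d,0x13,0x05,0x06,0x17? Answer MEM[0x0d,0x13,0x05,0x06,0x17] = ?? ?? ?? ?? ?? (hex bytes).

MEM[0x0d,0x13,0x05,0x06,0x17] = f2 3e f2 3e b1

#0 dst[0x05+3] := {0xf2,0x3e,0xde}
#1 dst[0x08+4] := {0x92,0xf5,0xb1,0x8d}
#2 dst[0x12+7] := {0xf2,0x3e,0xde,0x92,0xf5,0xb1,0x8d}
#3 dst[0x0b+7] := {0xde,0xfe,0xf2,0x3e,0xde,0x92,0xf5}
query mem[0x0d]=0xf2, mem[0x13]=0x3e, mem[0x05]=0xf2, mem[0x06]=0x3e, mem[0x17]=0xb1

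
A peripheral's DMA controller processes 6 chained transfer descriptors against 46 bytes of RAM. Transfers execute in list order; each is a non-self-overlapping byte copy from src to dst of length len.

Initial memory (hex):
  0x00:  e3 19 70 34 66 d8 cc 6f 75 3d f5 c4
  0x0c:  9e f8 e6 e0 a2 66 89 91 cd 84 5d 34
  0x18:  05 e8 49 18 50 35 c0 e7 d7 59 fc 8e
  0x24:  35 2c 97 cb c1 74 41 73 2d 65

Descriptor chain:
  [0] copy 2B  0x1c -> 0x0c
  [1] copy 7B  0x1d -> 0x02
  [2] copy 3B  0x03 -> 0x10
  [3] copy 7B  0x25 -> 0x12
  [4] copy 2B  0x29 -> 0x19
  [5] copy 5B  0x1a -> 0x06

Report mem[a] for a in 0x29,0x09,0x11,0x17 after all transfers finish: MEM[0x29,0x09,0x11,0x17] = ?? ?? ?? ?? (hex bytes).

MEM[0x29,0x09,0x11,0x17] = 74 35 e7 41

#0 dst[0x0c+2] := {0x50,0x35}
#1 dst[0x02+7] := {0x35,0xc0,0xe7,0xd7,0x59,0xfc,0x8e}
#2 dst[0x10+3] := {0xc0,0xe7,0xd7}
#3 dst[0x12+7] := {0x2c,0x97,0xcb,0xc1,0x74,0x41,0x73}
#4 dst[0x19+2] := {0x74,0x41}
#5 dst[0x06+5] := {0x41,0x18,0x50,0x35,0xc0}
query mem[0x29]=0x74, mem[0x09]=0x35, mem[0x11]=0xe7, mem[0x17]=0x41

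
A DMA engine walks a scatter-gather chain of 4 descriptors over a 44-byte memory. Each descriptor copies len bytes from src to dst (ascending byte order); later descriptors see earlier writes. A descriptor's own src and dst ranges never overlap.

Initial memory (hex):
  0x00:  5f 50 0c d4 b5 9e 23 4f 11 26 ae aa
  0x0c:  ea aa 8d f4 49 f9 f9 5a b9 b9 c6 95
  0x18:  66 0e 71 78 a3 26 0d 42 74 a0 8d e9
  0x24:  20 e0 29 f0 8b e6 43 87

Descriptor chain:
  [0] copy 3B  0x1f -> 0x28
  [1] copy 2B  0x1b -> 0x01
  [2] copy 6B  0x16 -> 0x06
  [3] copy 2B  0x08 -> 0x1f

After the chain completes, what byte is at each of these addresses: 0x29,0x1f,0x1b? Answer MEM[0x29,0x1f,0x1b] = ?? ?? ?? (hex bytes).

D0: mem[0x28..0x2a] <- [42 74 a0]
D1: mem[0x01..0x02] <- [78 a3]
D2: mem[0x06..0x0b] <- [c6 95 66 0e 71 78]
D3: mem[0x1f..0x20] <- [66 0e]
query mem[0x29]=0x74, mem[0x1f]=0x66, mem[0x1b]=0x78

MEM[0x29,0x1f,0x1b] = 74 66 78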